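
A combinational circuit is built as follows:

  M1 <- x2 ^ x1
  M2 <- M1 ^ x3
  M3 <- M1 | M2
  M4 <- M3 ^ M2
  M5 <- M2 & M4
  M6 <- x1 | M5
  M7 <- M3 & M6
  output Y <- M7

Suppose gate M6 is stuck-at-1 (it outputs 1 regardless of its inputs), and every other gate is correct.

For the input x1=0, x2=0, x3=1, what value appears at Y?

1

Propagate with M6 forced: M1=0, M2=1, M3=1, M4=0, M5=0, M6=1 [stuck-at-1], M7=1.
So Y = 1. (Without the fault it would be 0.)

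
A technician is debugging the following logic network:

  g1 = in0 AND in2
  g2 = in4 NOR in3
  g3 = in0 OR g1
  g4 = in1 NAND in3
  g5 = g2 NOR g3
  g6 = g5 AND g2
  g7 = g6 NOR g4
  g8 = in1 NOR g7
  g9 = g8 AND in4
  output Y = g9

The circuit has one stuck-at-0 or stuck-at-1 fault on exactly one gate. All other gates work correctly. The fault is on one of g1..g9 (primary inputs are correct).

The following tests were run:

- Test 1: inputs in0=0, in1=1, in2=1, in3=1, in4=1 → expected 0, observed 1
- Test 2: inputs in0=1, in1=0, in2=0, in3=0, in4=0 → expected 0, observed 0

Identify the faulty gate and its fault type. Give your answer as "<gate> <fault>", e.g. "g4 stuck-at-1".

Fault-free values for test 1 (in0=0, in1=1, in2=1, in3=1, in4=1): g1=0, g2=0, g3=0, g4=0, g5=1, g6=0, g7=1, g8=0, g9=0, giving Y=0. Observed 1.
Test 1: faults giving observed 1 are {g8 stuck-at-1, g9 stuck-at-1}.
Test 2 (in0=1, in1=0, in2=0, in3=0, in4=0): fault-free g1=0, g2=1, g3=1, g4=1, g5=0, g6=0, g7=0, g8=1, g9=0 → 0; observed 0. Eliminates g9 stuck-at-1.
Only g8 stuck-at-1 is consistent with every test.

g8 stuck-at-1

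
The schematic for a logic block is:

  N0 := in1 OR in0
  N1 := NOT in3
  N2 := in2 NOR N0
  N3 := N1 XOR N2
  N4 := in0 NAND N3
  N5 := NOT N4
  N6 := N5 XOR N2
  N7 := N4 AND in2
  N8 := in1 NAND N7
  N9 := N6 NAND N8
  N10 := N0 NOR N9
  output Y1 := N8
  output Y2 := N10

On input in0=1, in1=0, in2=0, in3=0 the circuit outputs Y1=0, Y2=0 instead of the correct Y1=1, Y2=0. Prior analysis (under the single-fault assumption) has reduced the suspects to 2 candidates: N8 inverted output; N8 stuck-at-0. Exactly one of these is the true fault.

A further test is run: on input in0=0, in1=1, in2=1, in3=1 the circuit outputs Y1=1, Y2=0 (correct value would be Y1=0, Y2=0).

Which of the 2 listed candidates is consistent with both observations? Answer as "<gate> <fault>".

Evaluate each candidate on input in0=0, in1=1, in2=1, in3=1:
  N8 inverted output: N0=1, N1=0, N2=0, N3=0, N4=1, N5=0, N6=0, N7=1, N8=1 [inverted output], N9=1, N10=0 → Y1=1, Y2=0 — matches
  N8 stuck-at-0: N0=1, N1=0, N2=0, N3=0, N4=1, N5=0, N6=0, N7=1, N8=0 [stuck-at-0], N9=1, N10=0 → Y1=0, Y2=0 — eliminated
Only N8 inverted output reproduces the observed Y1=1, Y2=0.

N8 inverted output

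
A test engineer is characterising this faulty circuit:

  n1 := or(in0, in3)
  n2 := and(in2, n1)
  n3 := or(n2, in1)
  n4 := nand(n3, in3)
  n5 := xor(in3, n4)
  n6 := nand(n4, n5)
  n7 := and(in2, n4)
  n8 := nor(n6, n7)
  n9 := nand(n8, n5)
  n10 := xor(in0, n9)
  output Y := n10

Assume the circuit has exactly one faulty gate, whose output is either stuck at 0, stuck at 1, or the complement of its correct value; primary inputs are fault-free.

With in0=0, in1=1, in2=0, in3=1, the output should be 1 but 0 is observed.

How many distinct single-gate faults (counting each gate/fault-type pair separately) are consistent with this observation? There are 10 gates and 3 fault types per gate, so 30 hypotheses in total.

8

Fault-free: n1=1, n2=0, n3=1, n4=0, n5=1, n6=1, n7=0, n8=0, n9=1, n10=1 → 1. Observed 0.
  n1: none of the 3 fault types match ✗
  n2: none of the 3 fault types match ✗
  n3: none of the 3 fault types match ✗
  n4: none of the 3 fault types match ✗
  n5: none of the 3 fault types match ✗
  n6: stuck-at-0, inverted output ✓; others ✗
  n7: none of the 3 fault types match ✗
  n8: stuck-at-1, inverted output ✓; others ✗
  n9: stuck-at-0, inverted output ✓; others ✗
  n10: stuck-at-0, inverted output ✓; others ✗
Consistent faults: {n6 stuck-at-0, n6 inverted output, n8 stuck-at-1, n8 inverted output, n9 stuck-at-0, n9 inverted output, n10 stuck-at-0, n10 inverted output} — 8 in all.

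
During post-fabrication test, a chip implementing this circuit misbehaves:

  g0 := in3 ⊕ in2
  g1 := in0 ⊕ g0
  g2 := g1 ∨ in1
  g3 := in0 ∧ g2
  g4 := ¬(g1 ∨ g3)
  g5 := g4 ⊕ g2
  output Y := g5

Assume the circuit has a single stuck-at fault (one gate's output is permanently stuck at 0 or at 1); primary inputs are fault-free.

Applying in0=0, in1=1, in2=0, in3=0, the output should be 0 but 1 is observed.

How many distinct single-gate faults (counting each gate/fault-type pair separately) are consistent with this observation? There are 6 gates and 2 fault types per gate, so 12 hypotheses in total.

Fault-free: g0=0, g1=0, g2=1, g3=0, g4=1, g5=0 → 0. Observed 1.
  g0 stuck-at-0: output 0 ✗
  g0 stuck-at-1: output 1 ✓
  g1 stuck-at-0: output 0 ✗
  g1 stuck-at-1: output 1 ✓
  g2 stuck-at-0: output 1 ✓
  g2 stuck-at-1: output 0 ✗
  g3 stuck-at-0: output 0 ✗
  g3 stuck-at-1: output 1 ✓
  g4 stuck-at-0: output 1 ✓
  g4 stuck-at-1: output 0 ✗
  g5 stuck-at-0: output 0 ✗
  g5 stuck-at-1: output 1 ✓
Consistent faults: {g0 stuck-at-1, g1 stuck-at-1, g2 stuck-at-0, g3 stuck-at-1, g4 stuck-at-0, g5 stuck-at-1} — 6 in all.

6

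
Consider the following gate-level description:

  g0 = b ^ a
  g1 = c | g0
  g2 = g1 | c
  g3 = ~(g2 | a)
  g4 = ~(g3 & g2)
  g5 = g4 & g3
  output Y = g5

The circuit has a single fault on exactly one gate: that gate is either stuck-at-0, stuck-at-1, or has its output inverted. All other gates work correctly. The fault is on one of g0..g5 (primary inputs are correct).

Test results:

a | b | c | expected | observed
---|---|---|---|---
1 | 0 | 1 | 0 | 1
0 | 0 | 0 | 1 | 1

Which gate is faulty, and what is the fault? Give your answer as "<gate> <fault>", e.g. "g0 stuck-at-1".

Fault-free values for test 1 (a=1, b=0, c=1): g0=1, g1=1, g2=1, g3=0, g4=1, g5=0, giving Y=0. Observed 1.
Test 1: faults giving observed 1 are {g5 stuck-at-1, g5 inverted output}.
Test 2 (a=0, b=0, c=0): fault-free g0=0, g1=0, g2=0, g3=1, g4=1, g5=1 → 1; observed 1. Eliminates g5 inverted output.
Only g5 stuck-at-1 is consistent with every test.

g5 stuck-at-1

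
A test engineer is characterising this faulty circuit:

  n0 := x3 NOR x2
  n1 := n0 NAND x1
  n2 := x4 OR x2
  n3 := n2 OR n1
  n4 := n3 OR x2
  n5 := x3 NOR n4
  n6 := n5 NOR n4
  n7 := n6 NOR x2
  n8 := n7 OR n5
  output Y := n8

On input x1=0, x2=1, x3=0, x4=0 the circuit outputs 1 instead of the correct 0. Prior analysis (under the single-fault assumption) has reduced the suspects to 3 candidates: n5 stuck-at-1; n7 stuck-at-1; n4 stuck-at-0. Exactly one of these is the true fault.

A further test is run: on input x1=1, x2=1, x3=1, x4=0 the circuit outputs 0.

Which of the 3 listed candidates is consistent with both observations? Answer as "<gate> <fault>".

n4 stuck-at-0

Evaluate each candidate on input x1=1, x2=1, x3=1, x4=0:
  n5 stuck-at-1: n0=0, n1=1, n2=1, n3=1, n4=1, n5=1 [stuck-at-1], n6=0, n7=0, n8=1 → 1 — eliminated
  n7 stuck-at-1: n0=0, n1=1, n2=1, n3=1, n4=1, n5=0, n6=0, n7=1 [stuck-at-1], n8=1 → 1 — eliminated
  n4 stuck-at-0: n0=0, n1=1, n2=1, n3=1, n4=0 [stuck-at-0], n5=0, n6=1, n7=0, n8=0 → 0 — matches
Only n4 stuck-at-0 reproduces the observed 0.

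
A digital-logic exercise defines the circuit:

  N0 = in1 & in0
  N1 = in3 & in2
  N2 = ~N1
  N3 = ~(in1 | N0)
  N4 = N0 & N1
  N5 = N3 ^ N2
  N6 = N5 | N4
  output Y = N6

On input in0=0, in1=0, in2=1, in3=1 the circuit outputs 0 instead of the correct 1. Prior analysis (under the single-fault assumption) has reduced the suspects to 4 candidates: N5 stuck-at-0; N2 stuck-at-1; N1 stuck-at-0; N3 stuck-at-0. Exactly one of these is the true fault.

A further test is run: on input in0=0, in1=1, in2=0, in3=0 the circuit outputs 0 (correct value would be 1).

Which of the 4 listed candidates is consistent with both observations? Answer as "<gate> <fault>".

N5 stuck-at-0

Evaluate each candidate on input in0=0, in1=1, in2=0, in3=0:
  N5 stuck-at-0: N0=0, N1=0, N2=1, N3=0, N4=0, N5=0 [stuck-at-0], N6=0 → 0 — matches
  N2 stuck-at-1: N0=0, N1=0, N2=1 [stuck-at-1], N3=0, N4=0, N5=1, N6=1 → 1 — eliminated
  N1 stuck-at-0: N0=0, N1=0 [stuck-at-0], N2=1, N3=0, N4=0, N5=1, N6=1 → 1 — eliminated
  N3 stuck-at-0: N0=0, N1=0, N2=1, N3=0 [stuck-at-0], N4=0, N5=1, N6=1 → 1 — eliminated
Only N5 stuck-at-0 reproduces the observed 0.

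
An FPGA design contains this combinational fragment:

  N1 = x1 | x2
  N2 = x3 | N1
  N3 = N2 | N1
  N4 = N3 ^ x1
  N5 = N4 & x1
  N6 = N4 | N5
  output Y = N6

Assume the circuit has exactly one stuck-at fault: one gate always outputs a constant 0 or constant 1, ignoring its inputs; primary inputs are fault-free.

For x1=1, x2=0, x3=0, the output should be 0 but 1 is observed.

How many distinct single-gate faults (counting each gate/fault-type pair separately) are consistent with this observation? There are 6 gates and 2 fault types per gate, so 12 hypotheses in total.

Fault-free: N1=1, N2=1, N3=1, N4=0, N5=0, N6=0 → 0. Observed 1.
  N1 stuck-at-0: output 1 ✓
  N1 stuck-at-1: output 0 ✗
  N2 stuck-at-0: output 0 ✗
  N2 stuck-at-1: output 0 ✗
  N3 stuck-at-0: output 1 ✓
  N3 stuck-at-1: output 0 ✗
  N4 stuck-at-0: output 0 ✗
  N4 stuck-at-1: output 1 ✓
  N5 stuck-at-0: output 0 ✗
  N5 stuck-at-1: output 1 ✓
  N6 stuck-at-0: output 0 ✗
  N6 stuck-at-1: output 1 ✓
Consistent faults: {N1 stuck-at-0, N3 stuck-at-0, N4 stuck-at-1, N5 stuck-at-1, N6 stuck-at-1} — 5 in all.

5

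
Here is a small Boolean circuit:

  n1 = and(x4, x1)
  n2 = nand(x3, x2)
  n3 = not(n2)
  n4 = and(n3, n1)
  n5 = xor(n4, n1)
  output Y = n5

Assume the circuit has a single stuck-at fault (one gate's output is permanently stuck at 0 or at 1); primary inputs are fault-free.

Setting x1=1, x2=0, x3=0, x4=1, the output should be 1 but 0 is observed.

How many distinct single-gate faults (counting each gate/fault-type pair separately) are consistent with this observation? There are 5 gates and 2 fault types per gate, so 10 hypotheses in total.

Fault-free: n1=1, n2=1, n3=0, n4=0, n5=1 → 1. Observed 0.
  n1 stuck-at-0: output 0 ✓
  n1 stuck-at-1: output 1 ✗
  n2 stuck-at-0: output 0 ✓
  n2 stuck-at-1: output 1 ✗
  n3 stuck-at-0: output 1 ✗
  n3 stuck-at-1: output 0 ✓
  n4 stuck-at-0: output 1 ✗
  n4 stuck-at-1: output 0 ✓
  n5 stuck-at-0: output 0 ✓
  n5 stuck-at-1: output 1 ✗
Consistent faults: {n1 stuck-at-0, n2 stuck-at-0, n3 stuck-at-1, n4 stuck-at-1, n5 stuck-at-0} — 5 in all.

5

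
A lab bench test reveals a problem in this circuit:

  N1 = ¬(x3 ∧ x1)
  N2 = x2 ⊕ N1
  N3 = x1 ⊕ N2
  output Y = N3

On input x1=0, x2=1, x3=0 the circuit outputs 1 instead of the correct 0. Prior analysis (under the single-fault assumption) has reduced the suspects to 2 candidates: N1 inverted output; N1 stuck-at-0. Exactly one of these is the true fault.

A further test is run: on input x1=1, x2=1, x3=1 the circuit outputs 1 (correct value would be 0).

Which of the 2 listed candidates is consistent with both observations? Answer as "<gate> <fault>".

Evaluate each candidate on input x1=1, x2=1, x3=1:
  N1 inverted output: N1=1 [inverted output], N2=0, N3=1 → 1 — matches
  N1 stuck-at-0: N1=0 [stuck-at-0], N2=1, N3=0 → 0 — eliminated
Only N1 inverted output reproduces the observed 1.

N1 inverted output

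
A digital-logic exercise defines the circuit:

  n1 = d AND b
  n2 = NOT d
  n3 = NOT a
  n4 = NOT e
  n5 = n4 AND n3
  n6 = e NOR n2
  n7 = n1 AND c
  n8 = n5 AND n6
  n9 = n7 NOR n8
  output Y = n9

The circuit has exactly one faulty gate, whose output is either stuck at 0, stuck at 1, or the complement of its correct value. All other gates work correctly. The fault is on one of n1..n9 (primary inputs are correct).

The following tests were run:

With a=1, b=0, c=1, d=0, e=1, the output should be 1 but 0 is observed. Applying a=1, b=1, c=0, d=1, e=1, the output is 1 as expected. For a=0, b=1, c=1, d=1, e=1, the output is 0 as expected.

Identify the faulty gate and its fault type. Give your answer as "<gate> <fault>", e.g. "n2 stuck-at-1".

n1 stuck-at-1

Fault-free values for test 1 (a=1, b=0, c=1, d=0, e=1): n1=0, n2=1, n3=0, n4=0, n5=0, n6=0, n7=0, n8=0, n9=1, giving Y=1. Observed 0.
Test 1: faults giving observed 0 are {n1 stuck-at-1, n1 inverted output, n7 stuck-at-1, n7 inverted output, n8 stuck-at-1, n8 inverted output, n9 stuck-at-0, n9 inverted output}.
Test 2 (a=1, b=1, c=0, d=1, e=1): fault-free n1=1, n2=0, n3=0, n4=0, n5=0, n6=0, n7=0, n8=0, n9=1 → 1; observed 1. Eliminates n7 stuck-at-1, n7 inverted output, n8 stuck-at-1, n8 inverted output, n9 stuck-at-0, n9 inverted output.
Test 3 (a=0, b=1, c=1, d=1, e=1): fault-free n1=1, n2=0, n3=1, n4=0, n5=0, n6=0, n7=1, n8=0, n9=0 → 0; observed 0. Eliminates n1 inverted output.
Only n1 stuck-at-1 is consistent with every test.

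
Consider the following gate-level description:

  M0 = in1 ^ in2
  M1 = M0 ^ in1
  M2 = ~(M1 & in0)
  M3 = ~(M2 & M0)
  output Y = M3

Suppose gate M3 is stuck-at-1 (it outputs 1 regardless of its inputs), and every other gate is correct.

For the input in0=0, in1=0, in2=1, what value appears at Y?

1

Propagate with M3 forced: M0=1, M1=1, M2=1, M3=1 [stuck-at-1].
So Y = 1. (Without the fault it would be 0.)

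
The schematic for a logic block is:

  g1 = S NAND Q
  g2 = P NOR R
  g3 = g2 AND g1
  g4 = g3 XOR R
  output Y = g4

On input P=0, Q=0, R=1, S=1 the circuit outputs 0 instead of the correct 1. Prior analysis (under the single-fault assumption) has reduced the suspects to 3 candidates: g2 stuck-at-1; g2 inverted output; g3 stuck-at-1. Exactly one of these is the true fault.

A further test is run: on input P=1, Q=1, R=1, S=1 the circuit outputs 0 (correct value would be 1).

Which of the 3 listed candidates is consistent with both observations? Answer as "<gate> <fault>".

g3 stuck-at-1

Evaluate each candidate on input P=1, Q=1, R=1, S=1:
  g2 stuck-at-1: g1=0, g2=1 [stuck-at-1], g3=0, g4=1 → 1 — eliminated
  g2 inverted output: g1=0, g2=1 [inverted output], g3=0, g4=1 → 1 — eliminated
  g3 stuck-at-1: g1=0, g2=0, g3=1 [stuck-at-1], g4=0 → 0 — matches
Only g3 stuck-at-1 reproduces the observed 0.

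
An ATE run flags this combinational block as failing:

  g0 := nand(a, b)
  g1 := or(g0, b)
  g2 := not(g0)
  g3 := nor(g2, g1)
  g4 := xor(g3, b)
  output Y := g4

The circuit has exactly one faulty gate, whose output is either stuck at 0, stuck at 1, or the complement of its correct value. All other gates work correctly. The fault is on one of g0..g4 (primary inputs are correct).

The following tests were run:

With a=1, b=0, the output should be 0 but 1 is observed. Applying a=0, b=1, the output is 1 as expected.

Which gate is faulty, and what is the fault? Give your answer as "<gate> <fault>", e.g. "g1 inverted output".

g4 stuck-at-1

Fault-free values for test 1 (a=1, b=0): g0=1, g1=1, g2=0, g3=0, g4=0, giving Y=0. Observed 1.
Test 1: faults giving observed 1 are {g1 stuck-at-0, g1 inverted output, g3 stuck-at-1, g3 inverted output, g4 stuck-at-1, g4 inverted output}.
Test 2 (a=0, b=1): fault-free g0=1, g1=1, g2=0, g3=0, g4=1 → 1; observed 1. Eliminates g1 stuck-at-0, g1 inverted output, g3 stuck-at-1, g3 inverted output, g4 inverted output.
Only g4 stuck-at-1 is consistent with every test.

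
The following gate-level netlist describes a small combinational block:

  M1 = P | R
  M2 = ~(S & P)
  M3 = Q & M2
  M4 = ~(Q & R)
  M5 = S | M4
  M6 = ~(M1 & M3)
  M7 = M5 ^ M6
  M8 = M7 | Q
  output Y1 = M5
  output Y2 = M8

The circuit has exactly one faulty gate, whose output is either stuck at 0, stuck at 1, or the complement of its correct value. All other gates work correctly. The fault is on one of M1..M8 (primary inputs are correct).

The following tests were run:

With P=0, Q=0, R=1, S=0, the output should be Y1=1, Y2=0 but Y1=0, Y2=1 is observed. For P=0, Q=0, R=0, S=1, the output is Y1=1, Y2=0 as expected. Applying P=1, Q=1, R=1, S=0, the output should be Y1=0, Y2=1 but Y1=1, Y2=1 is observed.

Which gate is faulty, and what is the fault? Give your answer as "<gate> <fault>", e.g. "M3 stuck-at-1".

M4 inverted output

Fault-free values for test 1 (P=0, Q=0, R=1, S=0): M1=1, M2=1, M3=0, M4=1, M5=1, M6=1, M7=0, M8=0, giving Y1=1, Y2=0. Observed Y1=0, Y2=1.
Test 1: faults giving observed Y1=0, Y2=1 are {M4 stuck-at-0, M4 inverted output, M5 stuck-at-0, M5 inverted output}.
Test 2 (P=0, Q=0, R=0, S=1): fault-free M1=0, M2=1, M3=0, M4=1, M5=1, M6=1, M7=0, M8=0 → Y1=1, Y2=0; observed Y1=1, Y2=0. Eliminates M5 stuck-at-0, M5 inverted output.
Test 3 (P=1, Q=1, R=1, S=0): fault-free M1=1, M2=1, M3=1, M4=0, M5=0, M6=0, M7=0, M8=1 → Y1=0, Y2=1; observed Y1=1, Y2=1. Eliminates M4 stuck-at-0.
Only M4 inverted output is consistent with every test.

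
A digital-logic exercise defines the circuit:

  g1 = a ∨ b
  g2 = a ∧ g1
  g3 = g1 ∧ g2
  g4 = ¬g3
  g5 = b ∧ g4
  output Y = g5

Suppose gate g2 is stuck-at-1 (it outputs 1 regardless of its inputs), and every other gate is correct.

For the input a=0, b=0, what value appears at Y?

Propagate with g2 forced: g1=0, g2=1 [stuck-at-1], g3=0, g4=1, g5=0.
So Y = 0. (Same as the fault-free value — the fault is masked on this input.)

0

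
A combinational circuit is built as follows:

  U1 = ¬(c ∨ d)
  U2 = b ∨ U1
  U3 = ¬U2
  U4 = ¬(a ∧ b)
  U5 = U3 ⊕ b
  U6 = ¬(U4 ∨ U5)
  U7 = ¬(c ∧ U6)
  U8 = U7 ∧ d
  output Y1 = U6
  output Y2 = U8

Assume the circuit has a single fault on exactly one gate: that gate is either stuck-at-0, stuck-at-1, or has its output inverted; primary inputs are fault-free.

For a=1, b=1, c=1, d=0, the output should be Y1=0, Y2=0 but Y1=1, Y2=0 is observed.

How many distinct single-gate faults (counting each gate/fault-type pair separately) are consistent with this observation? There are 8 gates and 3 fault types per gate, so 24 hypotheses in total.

Fault-free: U1=0, U2=1, U3=0, U4=0, U5=1, U6=0, U7=1, U8=0 → Y1=0, Y2=0. Observed Y1=1, Y2=0.
  U1: none of the 3 fault types match ✗
  U2: stuck-at-0, inverted output ✓; others ✗
  U3: stuck-at-1, inverted output ✓; others ✗
  U4: none of the 3 fault types match ✗
  U5: stuck-at-0, inverted output ✓; others ✗
  U6: stuck-at-1, inverted output ✓; others ✗
  U7: none of the 3 fault types match ✗
  U8: none of the 3 fault types match ✗
Consistent faults: {U2 stuck-at-0, U2 inverted output, U3 stuck-at-1, U3 inverted output, U5 stuck-at-0, U5 inverted output, U6 stuck-at-1, U6 inverted output} — 8 in all.

8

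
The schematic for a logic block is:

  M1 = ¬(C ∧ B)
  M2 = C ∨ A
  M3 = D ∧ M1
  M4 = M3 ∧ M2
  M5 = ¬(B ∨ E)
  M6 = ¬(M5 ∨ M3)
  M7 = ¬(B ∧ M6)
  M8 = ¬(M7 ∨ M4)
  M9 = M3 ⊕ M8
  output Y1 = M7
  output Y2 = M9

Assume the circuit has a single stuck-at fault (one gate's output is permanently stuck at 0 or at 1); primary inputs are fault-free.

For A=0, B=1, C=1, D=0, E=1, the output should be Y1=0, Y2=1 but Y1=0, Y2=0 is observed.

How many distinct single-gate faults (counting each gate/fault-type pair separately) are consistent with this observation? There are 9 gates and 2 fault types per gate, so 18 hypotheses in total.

3

Fault-free: M1=0, M2=1, M3=0, M4=0, M5=0, M6=1, M7=0, M8=1, M9=1 → Y1=0, Y2=1. Observed Y1=0, Y2=0.
  M1: none of the 2 fault types match ✗
  M2: none of the 2 fault types match ✗
  M3: none of the 2 fault types match ✗
  M4: stuck-at-1 ✓; others ✗
  M5: none of the 2 fault types match ✗
  M6: none of the 2 fault types match ✗
  M7: none of the 2 fault types match ✗
  M8: stuck-at-0 ✓; others ✗
  M9: stuck-at-0 ✓; others ✗
Consistent faults: {M4 stuck-at-1, M8 stuck-at-0, M9 stuck-at-0} — 3 in all.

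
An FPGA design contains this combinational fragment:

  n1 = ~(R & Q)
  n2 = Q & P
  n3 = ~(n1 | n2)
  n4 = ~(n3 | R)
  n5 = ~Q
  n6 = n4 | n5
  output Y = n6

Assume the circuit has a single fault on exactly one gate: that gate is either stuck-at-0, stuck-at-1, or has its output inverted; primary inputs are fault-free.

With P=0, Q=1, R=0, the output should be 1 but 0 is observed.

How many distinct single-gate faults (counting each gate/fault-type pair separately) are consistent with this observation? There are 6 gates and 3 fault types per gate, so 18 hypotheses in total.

Fault-free: n1=1, n2=0, n3=0, n4=1, n5=0, n6=1 → 1. Observed 0.
  n1: stuck-at-0, inverted output ✓; others ✗
  n2: none of the 3 fault types match ✗
  n3: stuck-at-1, inverted output ✓; others ✗
  n4: stuck-at-0, inverted output ✓; others ✗
  n5: none of the 3 fault types match ✗
  n6: stuck-at-0, inverted output ✓; others ✗
Consistent faults: {n1 stuck-at-0, n1 inverted output, n3 stuck-at-1, n3 inverted output, n4 stuck-at-0, n4 inverted output, n6 stuck-at-0, n6 inverted output} — 8 in all.

8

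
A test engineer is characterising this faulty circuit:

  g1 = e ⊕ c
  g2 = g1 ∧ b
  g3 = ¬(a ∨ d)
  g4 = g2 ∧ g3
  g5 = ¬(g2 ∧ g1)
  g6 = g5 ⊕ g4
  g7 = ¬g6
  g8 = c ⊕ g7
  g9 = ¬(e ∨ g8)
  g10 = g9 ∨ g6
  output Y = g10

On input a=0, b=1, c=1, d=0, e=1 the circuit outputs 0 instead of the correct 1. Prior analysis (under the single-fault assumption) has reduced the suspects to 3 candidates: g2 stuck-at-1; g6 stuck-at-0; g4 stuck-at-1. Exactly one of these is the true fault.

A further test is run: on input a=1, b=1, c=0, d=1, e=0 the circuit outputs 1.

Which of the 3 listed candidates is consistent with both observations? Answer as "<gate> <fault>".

Evaluate each candidate on input a=1, b=1, c=0, d=1, e=0:
  g2 stuck-at-1: g1=0, g2=1 [stuck-at-1], g3=0, g4=0, g5=1, g6=1, g7=0, g8=0, g9=1, g10=1 → 1 — matches
  g6 stuck-at-0: g1=0, g2=0, g3=0, g4=0, g5=1, g6=0 [stuck-at-0], g7=1, g8=1, g9=0, g10=0 → 0 — eliminated
  g4 stuck-at-1: g1=0, g2=0, g3=0, g4=1 [stuck-at-1], g5=1, g6=0, g7=1, g8=1, g9=0, g10=0 → 0 — eliminated
Only g2 stuck-at-1 reproduces the observed 1.

g2 stuck-at-1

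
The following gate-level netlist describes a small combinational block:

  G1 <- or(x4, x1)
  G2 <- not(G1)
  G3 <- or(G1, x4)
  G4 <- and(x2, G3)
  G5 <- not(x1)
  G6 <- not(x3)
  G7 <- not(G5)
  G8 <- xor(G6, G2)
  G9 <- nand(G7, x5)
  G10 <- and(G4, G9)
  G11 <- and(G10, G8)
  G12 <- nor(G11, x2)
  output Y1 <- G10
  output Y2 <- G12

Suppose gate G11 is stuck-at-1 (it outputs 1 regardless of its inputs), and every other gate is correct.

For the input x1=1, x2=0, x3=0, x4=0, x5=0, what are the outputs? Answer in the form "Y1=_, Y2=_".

Y1=0, Y2=0

Propagate with G11 forced: G1=1, G2=0, G3=1, G4=0, G5=0, G6=1, G7=1, G8=1, G9=1, G10=0, G11=1 [stuck-at-1], G12=0.
So the outputs are Y1=0, Y2=0. (Without the fault they would be Y1=0, Y2=1.)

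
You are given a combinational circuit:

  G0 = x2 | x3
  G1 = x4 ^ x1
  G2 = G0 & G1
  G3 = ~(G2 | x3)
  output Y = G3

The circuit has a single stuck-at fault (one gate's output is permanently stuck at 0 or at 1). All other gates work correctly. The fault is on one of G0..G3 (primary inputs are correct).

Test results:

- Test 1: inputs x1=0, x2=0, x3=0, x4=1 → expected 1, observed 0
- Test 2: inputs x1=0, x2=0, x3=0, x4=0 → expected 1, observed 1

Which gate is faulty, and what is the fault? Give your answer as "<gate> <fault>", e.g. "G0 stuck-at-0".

Fault-free values for test 1 (x1=0, x2=0, x3=0, x4=1): G0=0, G1=1, G2=0, G3=1, giving Y=1. Observed 0.
Test 1: faults giving observed 0 are {G0 stuck-at-1, G2 stuck-at-1, G3 stuck-at-0}.
Test 2 (x1=0, x2=0, x3=0, x4=0): fault-free G0=0, G1=0, G2=0, G3=1 → 1; observed 1. Eliminates G2 stuck-at-1, G3 stuck-at-0.
Only G0 stuck-at-1 is consistent with every test.

G0 stuck-at-1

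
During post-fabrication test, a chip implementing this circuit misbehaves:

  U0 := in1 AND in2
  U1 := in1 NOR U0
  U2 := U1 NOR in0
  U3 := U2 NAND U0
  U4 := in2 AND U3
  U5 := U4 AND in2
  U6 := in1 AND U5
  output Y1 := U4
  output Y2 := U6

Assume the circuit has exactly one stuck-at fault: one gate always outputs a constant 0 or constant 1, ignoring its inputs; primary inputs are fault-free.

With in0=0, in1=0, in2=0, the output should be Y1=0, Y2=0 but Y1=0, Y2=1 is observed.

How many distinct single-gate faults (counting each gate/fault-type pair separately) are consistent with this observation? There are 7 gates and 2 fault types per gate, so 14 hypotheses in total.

Fault-free: U0=0, U1=1, U2=0, U3=1, U4=0, U5=0, U6=0 → Y1=0, Y2=0. Observed Y1=0, Y2=1.
  U0 stuck-at-0: output Y1=0, Y2=0 ✗
  U0 stuck-at-1: output Y1=0, Y2=0 ✗
  U1 stuck-at-0: output Y1=0, Y2=0 ✗
  U1 stuck-at-1: output Y1=0, Y2=0 ✗
  U2 stuck-at-0: output Y1=0, Y2=0 ✗
  U2 stuck-at-1: output Y1=0, Y2=0 ✗
  U3 stuck-at-0: output Y1=0, Y2=0 ✗
  U3 stuck-at-1: output Y1=0, Y2=0 ✗
  U4 stuck-at-0: output Y1=0, Y2=0 ✗
  U4 stuck-at-1: output Y1=1, Y2=0 ✗
  U5 stuck-at-0: output Y1=0, Y2=0 ✗
  U5 stuck-at-1: output Y1=0, Y2=0 ✗
  U6 stuck-at-0: output Y1=0, Y2=0 ✗
  U6 stuck-at-1: output Y1=0, Y2=1 ✓
Consistent faults: {U6 stuck-at-1} — 1 in all.

1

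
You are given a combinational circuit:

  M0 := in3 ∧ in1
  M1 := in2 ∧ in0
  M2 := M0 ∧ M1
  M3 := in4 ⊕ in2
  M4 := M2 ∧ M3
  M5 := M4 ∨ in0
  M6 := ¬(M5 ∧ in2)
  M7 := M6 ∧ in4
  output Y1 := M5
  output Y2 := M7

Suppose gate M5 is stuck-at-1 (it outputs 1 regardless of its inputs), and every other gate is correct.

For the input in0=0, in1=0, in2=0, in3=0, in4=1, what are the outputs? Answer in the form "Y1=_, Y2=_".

Y1=1, Y2=1

Propagate with M5 forced: M0=0, M1=0, M2=0, M3=1, M4=0, M5=1 [stuck-at-1], M6=1, M7=1.
So the outputs are Y1=1, Y2=1. (Without the fault they would be Y1=0, Y2=1.)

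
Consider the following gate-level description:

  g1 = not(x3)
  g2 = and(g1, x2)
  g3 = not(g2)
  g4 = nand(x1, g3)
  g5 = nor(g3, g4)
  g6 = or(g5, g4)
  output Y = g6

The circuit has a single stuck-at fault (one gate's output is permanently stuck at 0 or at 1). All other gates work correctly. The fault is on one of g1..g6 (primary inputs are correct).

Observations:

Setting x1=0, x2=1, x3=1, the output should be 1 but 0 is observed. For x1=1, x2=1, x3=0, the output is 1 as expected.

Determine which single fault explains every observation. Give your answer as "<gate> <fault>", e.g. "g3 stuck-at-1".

Fault-free values for test 1 (x1=0, x2=1, x3=1): g1=0, g2=0, g3=1, g4=1, g5=0, g6=1, giving Y=1. Observed 0.
Test 1: faults giving observed 0 are {g4 stuck-at-0, g6 stuck-at-0}.
Test 2 (x1=1, x2=1, x3=0): fault-free g1=1, g2=1, g3=0, g4=1, g5=0, g6=1 → 1; observed 1. Eliminates g6 stuck-at-0.
Only g4 stuck-at-0 is consistent with every test.

g4 stuck-at-0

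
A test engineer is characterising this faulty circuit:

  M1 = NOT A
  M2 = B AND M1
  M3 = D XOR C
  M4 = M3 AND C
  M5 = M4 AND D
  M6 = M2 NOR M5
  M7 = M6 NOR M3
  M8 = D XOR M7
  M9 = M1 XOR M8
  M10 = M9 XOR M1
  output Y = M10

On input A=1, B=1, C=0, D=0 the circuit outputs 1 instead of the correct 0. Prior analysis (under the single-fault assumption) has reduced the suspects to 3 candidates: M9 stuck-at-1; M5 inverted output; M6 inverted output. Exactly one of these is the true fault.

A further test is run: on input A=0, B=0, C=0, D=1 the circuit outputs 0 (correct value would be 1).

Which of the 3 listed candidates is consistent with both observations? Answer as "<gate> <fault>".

Evaluate each candidate on input A=0, B=0, C=0, D=1:
  M9 stuck-at-1: M1=1, M2=0, M3=1, M4=0, M5=0, M6=1, M7=0, M8=1, M9=1 [stuck-at-1], M10=0 → 0 — matches
  M5 inverted output: M1=1, M2=0, M3=1, M4=0, M5=1 [inverted output], M6=0, M7=0, M8=1, M9=0, M10=1 → 1 — eliminated
  M6 inverted output: M1=1, M2=0, M3=1, M4=0, M5=0, M6=0 [inverted output], M7=0, M8=1, M9=0, M10=1 → 1 — eliminated
Only M9 stuck-at-1 reproduces the observed 0.

M9 stuck-at-1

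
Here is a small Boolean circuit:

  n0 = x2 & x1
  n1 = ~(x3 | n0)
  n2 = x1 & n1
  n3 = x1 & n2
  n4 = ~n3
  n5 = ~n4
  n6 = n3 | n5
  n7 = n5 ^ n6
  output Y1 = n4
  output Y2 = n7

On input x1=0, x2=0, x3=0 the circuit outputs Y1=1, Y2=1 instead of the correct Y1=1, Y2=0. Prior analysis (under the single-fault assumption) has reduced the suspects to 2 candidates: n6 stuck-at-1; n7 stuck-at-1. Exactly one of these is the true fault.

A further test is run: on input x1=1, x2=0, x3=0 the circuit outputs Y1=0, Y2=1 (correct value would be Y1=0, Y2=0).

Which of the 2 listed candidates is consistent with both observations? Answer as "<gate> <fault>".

n7 stuck-at-1

Evaluate each candidate on input x1=1, x2=0, x3=0:
  n6 stuck-at-1: n0=0, n1=1, n2=1, n3=1, n4=0, n5=1, n6=1 [stuck-at-1], n7=0 → Y1=0, Y2=0 — eliminated
  n7 stuck-at-1: n0=0, n1=1, n2=1, n3=1, n4=0, n5=1, n6=1, n7=1 [stuck-at-1] → Y1=0, Y2=1 — matches
Only n7 stuck-at-1 reproduces the observed Y1=0, Y2=1.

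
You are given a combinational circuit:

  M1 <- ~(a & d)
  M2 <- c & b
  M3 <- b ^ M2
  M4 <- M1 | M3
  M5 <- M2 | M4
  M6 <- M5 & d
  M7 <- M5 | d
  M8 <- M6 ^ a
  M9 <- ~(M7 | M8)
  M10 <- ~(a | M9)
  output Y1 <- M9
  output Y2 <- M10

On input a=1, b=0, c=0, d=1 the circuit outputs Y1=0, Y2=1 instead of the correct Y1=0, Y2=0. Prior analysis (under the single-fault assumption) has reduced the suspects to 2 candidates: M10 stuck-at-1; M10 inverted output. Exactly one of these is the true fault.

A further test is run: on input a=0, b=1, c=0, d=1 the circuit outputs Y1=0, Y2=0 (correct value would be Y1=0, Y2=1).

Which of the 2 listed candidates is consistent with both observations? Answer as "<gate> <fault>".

M10 inverted output

Evaluate each candidate on input a=0, b=1, c=0, d=1:
  M10 stuck-at-1: M1=1, M2=0, M3=1, M4=1, M5=1, M6=1, M7=1, M8=1, M9=0, M10=1 [stuck-at-1] → Y1=0, Y2=1 — eliminated
  M10 inverted output: M1=1, M2=0, M3=1, M4=1, M5=1, M6=1, M7=1, M8=1, M9=0, M10=0 [inverted output] → Y1=0, Y2=0 — matches
Only M10 inverted output reproduces the observed Y1=0, Y2=0.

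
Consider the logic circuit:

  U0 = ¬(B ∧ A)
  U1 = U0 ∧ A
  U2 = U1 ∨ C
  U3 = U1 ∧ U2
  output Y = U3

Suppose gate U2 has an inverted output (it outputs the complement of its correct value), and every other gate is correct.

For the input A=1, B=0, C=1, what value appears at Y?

Propagate with U2 forced: U0=1, U1=1, U2=0 [inverted output], U3=0.
So Y = 0. (Without the fault it would be 1.)

0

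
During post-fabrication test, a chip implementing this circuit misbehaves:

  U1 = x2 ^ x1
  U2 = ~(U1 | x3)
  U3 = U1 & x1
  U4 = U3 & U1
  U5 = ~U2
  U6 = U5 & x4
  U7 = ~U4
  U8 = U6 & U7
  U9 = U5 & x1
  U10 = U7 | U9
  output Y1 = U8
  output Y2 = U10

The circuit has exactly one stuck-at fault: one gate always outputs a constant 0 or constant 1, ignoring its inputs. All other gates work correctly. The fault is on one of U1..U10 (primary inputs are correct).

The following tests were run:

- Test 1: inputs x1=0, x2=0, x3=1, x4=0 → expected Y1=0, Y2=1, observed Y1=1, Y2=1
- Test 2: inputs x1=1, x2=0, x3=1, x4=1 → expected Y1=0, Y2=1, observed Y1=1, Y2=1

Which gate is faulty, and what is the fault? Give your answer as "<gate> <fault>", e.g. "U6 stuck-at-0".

U8 stuck-at-1

Fault-free values for test 1 (x1=0, x2=0, x3=1, x4=0): U1=0, U2=0, U3=0, U4=0, U5=1, U6=0, U7=1, U8=0, U9=0, U10=1, giving Y1=0, Y2=1. Observed Y1=1, Y2=1.
Test 1: faults giving observed Y1=1, Y2=1 are {U6 stuck-at-1, U8 stuck-at-1}.
Test 2 (x1=1, x2=0, x3=1, x4=1): fault-free U1=1, U2=0, U3=1, U4=1, U5=1, U6=1, U7=0, U8=0, U9=1, U10=1 → Y1=0, Y2=1; observed Y1=1, Y2=1. Eliminates U6 stuck-at-1.
Only U8 stuck-at-1 is consistent with every test.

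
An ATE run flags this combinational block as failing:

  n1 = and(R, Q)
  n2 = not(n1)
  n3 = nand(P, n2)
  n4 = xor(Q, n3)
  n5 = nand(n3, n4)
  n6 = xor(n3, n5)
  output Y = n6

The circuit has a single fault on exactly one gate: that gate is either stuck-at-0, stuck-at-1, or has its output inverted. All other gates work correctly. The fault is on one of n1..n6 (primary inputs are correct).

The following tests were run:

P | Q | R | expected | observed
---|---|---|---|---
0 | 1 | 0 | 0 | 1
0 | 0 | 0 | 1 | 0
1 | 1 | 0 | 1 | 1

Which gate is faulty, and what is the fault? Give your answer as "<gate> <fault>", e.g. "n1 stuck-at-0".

n4 inverted output

Fault-free values for test 1 (P=0, Q=1, R=0): n1=0, n2=1, n3=1, n4=0, n5=1, n6=0, giving Y=0. Observed 1.
Test 1: faults giving observed 1 are {n3 stuck-at-0, n3 inverted output, n4 stuck-at-1, n4 inverted output, n5 stuck-at-0, n5 inverted output, n6 stuck-at-1, n6 inverted output}.
Test 2 (P=0, Q=0, R=0): fault-free n1=0, n2=1, n3=1, n4=1, n5=0, n6=1 → 1; observed 0. Eliminates n3 stuck-at-0, n3 inverted output, n4 stuck-at-1, n5 stuck-at-0, n6 stuck-at-1.
Test 3 (P=1, Q=1, R=0): fault-free n1=0, n2=1, n3=0, n4=1, n5=1, n6=1 → 1; observed 1. Eliminates n5 inverted output, n6 inverted output.
Only n4 inverted output is consistent with every test.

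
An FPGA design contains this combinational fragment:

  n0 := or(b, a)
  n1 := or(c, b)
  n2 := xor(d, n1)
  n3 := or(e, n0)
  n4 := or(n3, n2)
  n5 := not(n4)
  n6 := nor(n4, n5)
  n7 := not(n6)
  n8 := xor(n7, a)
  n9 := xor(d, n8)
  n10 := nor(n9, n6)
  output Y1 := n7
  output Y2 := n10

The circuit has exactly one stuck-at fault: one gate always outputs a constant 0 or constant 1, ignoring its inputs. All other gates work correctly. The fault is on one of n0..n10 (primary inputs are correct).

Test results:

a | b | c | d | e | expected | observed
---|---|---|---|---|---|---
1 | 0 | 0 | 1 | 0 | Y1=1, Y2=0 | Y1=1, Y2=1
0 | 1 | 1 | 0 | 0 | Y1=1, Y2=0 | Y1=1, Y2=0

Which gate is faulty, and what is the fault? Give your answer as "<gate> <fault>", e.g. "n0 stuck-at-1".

n8 stuck-at-1

Fault-free values for test 1 (a=1, b=0, c=0, d=1, e=0): n0=1, n1=0, n2=1, n3=1, n4=1, n5=0, n6=0, n7=1, n8=0, n9=1, n10=0, giving Y1=1, Y2=0. Observed Y1=1, Y2=1.
Test 1: faults giving observed Y1=1, Y2=1 are {n8 stuck-at-1, n9 stuck-at-0, n10 stuck-at-1}.
Test 2 (a=0, b=1, c=1, d=0, e=0): fault-free n0=1, n1=1, n2=1, n3=1, n4=1, n5=0, n6=0, n7=1, n8=1, n9=1, n10=0 → Y1=1, Y2=0; observed Y1=1, Y2=0. Eliminates n9 stuck-at-0, n10 stuck-at-1.
Only n8 stuck-at-1 is consistent with every test.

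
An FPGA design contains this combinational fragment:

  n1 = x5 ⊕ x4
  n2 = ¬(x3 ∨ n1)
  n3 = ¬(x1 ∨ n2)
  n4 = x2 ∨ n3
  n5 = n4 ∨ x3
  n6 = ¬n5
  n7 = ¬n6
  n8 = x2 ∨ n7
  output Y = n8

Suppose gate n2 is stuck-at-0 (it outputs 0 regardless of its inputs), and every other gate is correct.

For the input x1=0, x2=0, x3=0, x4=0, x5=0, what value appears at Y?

Propagate with n2 forced: n1=0, n2=0 [stuck-at-0], n3=1, n4=1, n5=1, n6=0, n7=1, n8=1.
So Y = 1. (Without the fault it would be 0.)

1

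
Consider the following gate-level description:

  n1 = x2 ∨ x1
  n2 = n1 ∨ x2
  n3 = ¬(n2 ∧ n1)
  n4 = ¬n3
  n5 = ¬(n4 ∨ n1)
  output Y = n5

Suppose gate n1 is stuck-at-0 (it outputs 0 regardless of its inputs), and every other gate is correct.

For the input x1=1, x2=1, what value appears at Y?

1

Propagate with n1 forced: n1=0 [stuck-at-0], n2=1, n3=1, n4=0, n5=1.
So Y = 1. (Without the fault it would be 0.)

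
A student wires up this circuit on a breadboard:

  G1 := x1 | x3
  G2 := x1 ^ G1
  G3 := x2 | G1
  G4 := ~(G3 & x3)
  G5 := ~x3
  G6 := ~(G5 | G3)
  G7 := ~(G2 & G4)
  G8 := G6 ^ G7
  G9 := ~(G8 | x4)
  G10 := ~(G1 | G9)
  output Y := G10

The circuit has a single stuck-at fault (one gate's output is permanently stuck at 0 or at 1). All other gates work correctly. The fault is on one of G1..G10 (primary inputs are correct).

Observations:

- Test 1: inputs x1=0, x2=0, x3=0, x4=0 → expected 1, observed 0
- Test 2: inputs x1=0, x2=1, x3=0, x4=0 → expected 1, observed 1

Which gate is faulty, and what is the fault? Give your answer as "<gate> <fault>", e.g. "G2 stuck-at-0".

Fault-free values for test 1 (x1=0, x2=0, x3=0, x4=0): G1=0, G2=0, G3=0, G4=1, G5=1, G6=0, G7=1, G8=1, G9=0, G10=1, giving Y=1. Observed 0.
Test 1: faults giving observed 0 are {G1 stuck-at-1, G2 stuck-at-1, G5 stuck-at-0, G6 stuck-at-1, G7 stuck-at-0, G8 stuck-at-0, G9 stuck-at-1, G10 stuck-at-0}.
Test 2 (x1=0, x2=1, x3=0, x4=0): fault-free G1=0, G2=0, G3=1, G4=1, G5=1, G6=0, G7=1, G8=1, G9=0, G10=1 → 1; observed 1. Eliminates G1 stuck-at-1, G2 stuck-at-1, G6 stuck-at-1, G7 stuck-at-0, G8 stuck-at-0, G9 stuck-at-1, G10 stuck-at-0.
Only G5 stuck-at-0 is consistent with every test.

G5 stuck-at-0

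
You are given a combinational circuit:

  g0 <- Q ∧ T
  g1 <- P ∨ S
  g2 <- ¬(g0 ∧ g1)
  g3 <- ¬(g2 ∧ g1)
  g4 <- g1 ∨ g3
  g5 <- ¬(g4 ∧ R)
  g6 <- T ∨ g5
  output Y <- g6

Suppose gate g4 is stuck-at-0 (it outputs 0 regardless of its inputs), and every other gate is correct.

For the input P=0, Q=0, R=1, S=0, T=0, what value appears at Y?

Propagate with g4 forced: g0=0, g1=0, g2=1, g3=1, g4=0 [stuck-at-0], g5=1, g6=1.
So Y = 1. (Without the fault it would be 0.)

1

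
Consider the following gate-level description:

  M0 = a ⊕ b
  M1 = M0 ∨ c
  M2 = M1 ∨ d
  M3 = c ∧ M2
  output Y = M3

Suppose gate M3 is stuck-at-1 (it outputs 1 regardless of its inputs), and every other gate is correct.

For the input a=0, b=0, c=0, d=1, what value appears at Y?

Propagate with M3 forced: M0=0, M1=0, M2=1, M3=1 [stuck-at-1].
So Y = 1. (Without the fault it would be 0.)

1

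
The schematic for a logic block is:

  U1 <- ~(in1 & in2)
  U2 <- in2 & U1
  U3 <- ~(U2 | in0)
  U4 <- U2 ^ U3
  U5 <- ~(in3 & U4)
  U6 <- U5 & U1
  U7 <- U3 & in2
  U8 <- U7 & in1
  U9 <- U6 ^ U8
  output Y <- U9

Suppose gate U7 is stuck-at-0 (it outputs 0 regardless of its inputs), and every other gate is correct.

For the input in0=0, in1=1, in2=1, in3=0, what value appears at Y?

0

Propagate with U7 forced: U1=0, U2=0, U3=1, U4=1, U5=1, U6=0, U7=0 [stuck-at-0], U8=0, U9=0.
So Y = 0. (Without the fault it would be 1.)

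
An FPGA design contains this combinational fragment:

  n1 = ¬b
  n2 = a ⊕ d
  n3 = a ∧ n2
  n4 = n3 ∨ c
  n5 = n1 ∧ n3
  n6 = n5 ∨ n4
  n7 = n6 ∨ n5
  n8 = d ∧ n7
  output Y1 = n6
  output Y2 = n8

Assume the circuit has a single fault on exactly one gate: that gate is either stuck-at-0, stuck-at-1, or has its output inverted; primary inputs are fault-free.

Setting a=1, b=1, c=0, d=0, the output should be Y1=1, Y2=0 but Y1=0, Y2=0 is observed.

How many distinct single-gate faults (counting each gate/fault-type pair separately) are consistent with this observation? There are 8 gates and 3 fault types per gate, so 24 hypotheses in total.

8

Fault-free: n1=0, n2=1, n3=1, n4=1, n5=0, n6=1, n7=1, n8=0 → Y1=1, Y2=0. Observed Y1=0, Y2=0.
  n1: none of the 3 fault types match ✗
  n2: stuck-at-0, inverted output ✓; others ✗
  n3: stuck-at-0, inverted output ✓; others ✗
  n4: stuck-at-0, inverted output ✓; others ✗
  n5: none of the 3 fault types match ✗
  n6: stuck-at-0, inverted output ✓; others ✗
  n7: none of the 3 fault types match ✗
  n8: none of the 3 fault types match ✗
Consistent faults: {n2 stuck-at-0, n2 inverted output, n3 stuck-at-0, n3 inverted output, n4 stuck-at-0, n4 inverted output, n6 stuck-at-0, n6 inverted output} — 8 in all.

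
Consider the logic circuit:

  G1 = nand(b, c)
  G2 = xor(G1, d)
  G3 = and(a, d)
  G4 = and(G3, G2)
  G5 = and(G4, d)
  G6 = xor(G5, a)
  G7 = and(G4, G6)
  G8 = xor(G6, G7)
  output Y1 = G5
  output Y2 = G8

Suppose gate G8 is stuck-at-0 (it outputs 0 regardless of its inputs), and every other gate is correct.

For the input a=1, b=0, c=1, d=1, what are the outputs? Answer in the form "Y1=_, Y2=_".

Propagate with G8 forced: G1=1, G2=0, G3=1, G4=0, G5=0, G6=1, G7=0, G8=0 [stuck-at-0].
So the outputs are Y1=0, Y2=0. (Without the fault they would be Y1=0, Y2=1.)

Y1=0, Y2=0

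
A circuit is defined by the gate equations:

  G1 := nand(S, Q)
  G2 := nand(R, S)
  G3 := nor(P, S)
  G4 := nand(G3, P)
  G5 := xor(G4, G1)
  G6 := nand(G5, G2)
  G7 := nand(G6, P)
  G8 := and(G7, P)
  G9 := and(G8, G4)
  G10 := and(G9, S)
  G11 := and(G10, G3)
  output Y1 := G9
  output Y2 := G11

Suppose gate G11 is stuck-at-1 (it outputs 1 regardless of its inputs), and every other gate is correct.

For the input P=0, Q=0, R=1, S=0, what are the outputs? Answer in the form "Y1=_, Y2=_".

Propagate with G11 forced: G1=1, G2=1, G3=1, G4=1, G5=0, G6=1, G7=1, G8=0, G9=0, G10=0, G11=1 [stuck-at-1].
So the outputs are Y1=0, Y2=1. (Without the fault they would be Y1=0, Y2=0.)

Y1=0, Y2=1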